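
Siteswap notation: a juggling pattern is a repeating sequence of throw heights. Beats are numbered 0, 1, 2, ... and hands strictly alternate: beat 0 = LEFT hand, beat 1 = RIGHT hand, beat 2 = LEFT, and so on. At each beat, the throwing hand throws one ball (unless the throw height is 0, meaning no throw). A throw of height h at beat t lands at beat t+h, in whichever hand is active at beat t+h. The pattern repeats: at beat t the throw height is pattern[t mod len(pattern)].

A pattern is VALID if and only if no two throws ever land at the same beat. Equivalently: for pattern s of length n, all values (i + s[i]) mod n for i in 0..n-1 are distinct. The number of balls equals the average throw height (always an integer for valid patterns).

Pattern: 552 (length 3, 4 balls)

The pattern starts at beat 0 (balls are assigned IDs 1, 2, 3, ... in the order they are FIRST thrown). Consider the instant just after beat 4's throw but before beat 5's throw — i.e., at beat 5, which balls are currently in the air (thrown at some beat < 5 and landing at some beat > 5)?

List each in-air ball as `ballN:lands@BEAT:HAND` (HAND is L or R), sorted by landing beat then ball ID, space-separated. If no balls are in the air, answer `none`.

Answer: ball2:lands@6:L ball4:lands@8:L ball3:lands@9:R

Derivation:
Beat 0 (L): throw ball1 h=5 -> lands@5:R; in-air after throw: [b1@5:R]
Beat 1 (R): throw ball2 h=5 -> lands@6:L; in-air after throw: [b1@5:R b2@6:L]
Beat 2 (L): throw ball3 h=2 -> lands@4:L; in-air after throw: [b3@4:L b1@5:R b2@6:L]
Beat 3 (R): throw ball4 h=5 -> lands@8:L; in-air after throw: [b3@4:L b1@5:R b2@6:L b4@8:L]
Beat 4 (L): throw ball3 h=5 -> lands@9:R; in-air after throw: [b1@5:R b2@6:L b4@8:L b3@9:R]
Beat 5 (R): throw ball1 h=2 -> lands@7:R; in-air after throw: [b2@6:L b1@7:R b4@8:L b3@9:R]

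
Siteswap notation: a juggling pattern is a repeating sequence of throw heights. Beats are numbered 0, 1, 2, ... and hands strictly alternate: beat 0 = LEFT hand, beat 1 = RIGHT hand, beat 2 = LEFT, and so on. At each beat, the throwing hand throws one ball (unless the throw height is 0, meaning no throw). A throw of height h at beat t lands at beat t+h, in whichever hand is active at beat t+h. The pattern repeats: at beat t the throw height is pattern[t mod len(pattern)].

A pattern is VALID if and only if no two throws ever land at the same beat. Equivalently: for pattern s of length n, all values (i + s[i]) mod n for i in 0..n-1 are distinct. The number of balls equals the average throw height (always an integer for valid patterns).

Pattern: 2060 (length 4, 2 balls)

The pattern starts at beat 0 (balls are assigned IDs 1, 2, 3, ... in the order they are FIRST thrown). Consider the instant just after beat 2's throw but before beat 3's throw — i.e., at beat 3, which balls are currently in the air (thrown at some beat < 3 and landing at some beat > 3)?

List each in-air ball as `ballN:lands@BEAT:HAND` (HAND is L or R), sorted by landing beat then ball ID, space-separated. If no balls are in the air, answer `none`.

Answer: ball1:lands@8:L

Derivation:
Beat 0 (L): throw ball1 h=2 -> lands@2:L; in-air after throw: [b1@2:L]
Beat 2 (L): throw ball1 h=6 -> lands@8:L; in-air after throw: [b1@8:L]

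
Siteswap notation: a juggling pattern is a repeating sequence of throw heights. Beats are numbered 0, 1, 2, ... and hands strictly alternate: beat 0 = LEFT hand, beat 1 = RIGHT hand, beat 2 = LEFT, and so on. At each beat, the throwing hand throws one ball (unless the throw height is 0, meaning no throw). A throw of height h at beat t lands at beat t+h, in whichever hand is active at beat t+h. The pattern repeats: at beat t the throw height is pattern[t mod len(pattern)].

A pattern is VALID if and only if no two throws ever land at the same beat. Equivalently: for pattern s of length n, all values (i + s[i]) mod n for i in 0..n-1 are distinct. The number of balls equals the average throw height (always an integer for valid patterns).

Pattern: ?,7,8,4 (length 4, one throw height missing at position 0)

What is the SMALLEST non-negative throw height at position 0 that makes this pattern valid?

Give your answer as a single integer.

Answer: 1

Derivation:
i=0: s[i]=? (unknown)
i=1: (1 + 7) mod 4 = 0
i=2: (2 + 8) mod 4 = 2
i=3: (3 + 4) mod 4 = 3
Known residues: [0, 2, 3]; need a permutation of 0..3, so missing residue r = 1
Need (0 + s) mod 4 = 1; smallest s = (1 - 0) mod 4 = 1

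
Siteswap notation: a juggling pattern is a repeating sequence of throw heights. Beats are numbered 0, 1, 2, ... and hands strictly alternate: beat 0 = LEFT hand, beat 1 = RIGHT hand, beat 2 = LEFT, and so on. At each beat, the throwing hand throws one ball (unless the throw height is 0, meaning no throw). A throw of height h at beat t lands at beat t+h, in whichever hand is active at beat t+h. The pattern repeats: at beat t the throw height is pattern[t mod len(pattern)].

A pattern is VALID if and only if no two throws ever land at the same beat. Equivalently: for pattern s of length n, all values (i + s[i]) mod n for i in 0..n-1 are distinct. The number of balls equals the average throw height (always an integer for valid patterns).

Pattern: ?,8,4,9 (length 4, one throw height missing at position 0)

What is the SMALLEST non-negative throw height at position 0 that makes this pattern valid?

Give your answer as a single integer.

i=0: s[i]=? (unknown)
i=1: (1 + 8) mod 4 = 1
i=2: (2 + 4) mod 4 = 2
i=3: (3 + 9) mod 4 = 0
Known residues: [0, 1, 2]; need a permutation of 0..3, so missing residue r = 3
Need (0 + s) mod 4 = 3; smallest s = (3 - 0) mod 4 = 3

Answer: 3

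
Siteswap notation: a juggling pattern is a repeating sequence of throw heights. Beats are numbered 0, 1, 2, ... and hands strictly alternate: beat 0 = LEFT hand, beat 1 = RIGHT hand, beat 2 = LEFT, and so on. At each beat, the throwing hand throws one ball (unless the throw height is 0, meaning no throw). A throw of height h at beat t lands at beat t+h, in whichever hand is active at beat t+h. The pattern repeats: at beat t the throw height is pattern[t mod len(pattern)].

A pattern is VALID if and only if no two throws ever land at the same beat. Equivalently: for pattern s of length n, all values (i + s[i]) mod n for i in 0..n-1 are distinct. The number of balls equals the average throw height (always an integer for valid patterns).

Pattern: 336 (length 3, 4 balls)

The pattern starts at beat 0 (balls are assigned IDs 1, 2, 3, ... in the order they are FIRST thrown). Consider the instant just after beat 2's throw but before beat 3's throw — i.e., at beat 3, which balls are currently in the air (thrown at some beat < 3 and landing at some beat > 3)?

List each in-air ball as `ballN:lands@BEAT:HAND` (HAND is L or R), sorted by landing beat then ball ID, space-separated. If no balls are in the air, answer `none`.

Beat 0 (L): throw ball1 h=3 -> lands@3:R; in-air after throw: [b1@3:R]
Beat 1 (R): throw ball2 h=3 -> lands@4:L; in-air after throw: [b1@3:R b2@4:L]
Beat 2 (L): throw ball3 h=6 -> lands@8:L; in-air after throw: [b1@3:R b2@4:L b3@8:L]
Beat 3 (R): throw ball1 h=3 -> lands@6:L; in-air after throw: [b2@4:L b1@6:L b3@8:L]

Answer: ball2:lands@4:L ball3:lands@8:L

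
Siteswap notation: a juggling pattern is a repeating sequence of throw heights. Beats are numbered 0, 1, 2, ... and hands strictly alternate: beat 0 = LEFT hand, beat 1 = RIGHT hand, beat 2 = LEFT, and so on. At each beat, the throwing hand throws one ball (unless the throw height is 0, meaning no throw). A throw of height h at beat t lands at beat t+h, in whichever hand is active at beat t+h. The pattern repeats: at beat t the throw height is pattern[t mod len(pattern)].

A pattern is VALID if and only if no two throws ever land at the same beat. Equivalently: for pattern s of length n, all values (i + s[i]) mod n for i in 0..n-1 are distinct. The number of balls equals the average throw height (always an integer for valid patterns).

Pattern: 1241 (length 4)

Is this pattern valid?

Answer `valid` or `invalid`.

Answer: valid

Derivation:
i=0: (i + s[i]) mod n = (0 + 1) mod 4 = 1
i=1: (i + s[i]) mod n = (1 + 2) mod 4 = 3
i=2: (i + s[i]) mod n = (2 + 4) mod 4 = 2
i=3: (i + s[i]) mod n = (3 + 1) mod 4 = 0
Residues: [1, 3, 2, 0], distinct: True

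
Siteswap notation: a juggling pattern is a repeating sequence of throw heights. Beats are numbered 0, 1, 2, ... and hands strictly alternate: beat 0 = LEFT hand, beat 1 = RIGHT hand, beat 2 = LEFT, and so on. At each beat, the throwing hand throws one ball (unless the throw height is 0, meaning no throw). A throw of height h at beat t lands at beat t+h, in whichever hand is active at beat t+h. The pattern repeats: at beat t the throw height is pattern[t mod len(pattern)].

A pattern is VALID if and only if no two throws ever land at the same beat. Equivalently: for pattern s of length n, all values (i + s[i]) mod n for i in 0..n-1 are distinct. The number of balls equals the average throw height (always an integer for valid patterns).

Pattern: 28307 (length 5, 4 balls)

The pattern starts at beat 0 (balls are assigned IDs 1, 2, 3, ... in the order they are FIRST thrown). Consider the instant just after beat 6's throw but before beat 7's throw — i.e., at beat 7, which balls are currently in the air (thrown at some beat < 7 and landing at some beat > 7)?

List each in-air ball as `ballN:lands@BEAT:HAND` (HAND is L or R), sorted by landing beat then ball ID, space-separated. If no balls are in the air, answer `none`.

Beat 0 (L): throw ball1 h=2 -> lands@2:L; in-air after throw: [b1@2:L]
Beat 1 (R): throw ball2 h=8 -> lands@9:R; in-air after throw: [b1@2:L b2@9:R]
Beat 2 (L): throw ball1 h=3 -> lands@5:R; in-air after throw: [b1@5:R b2@9:R]
Beat 4 (L): throw ball3 h=7 -> lands@11:R; in-air after throw: [b1@5:R b2@9:R b3@11:R]
Beat 5 (R): throw ball1 h=2 -> lands@7:R; in-air after throw: [b1@7:R b2@9:R b3@11:R]
Beat 6 (L): throw ball4 h=8 -> lands@14:L; in-air after throw: [b1@7:R b2@9:R b3@11:R b4@14:L]
Beat 7 (R): throw ball1 h=3 -> lands@10:L; in-air after throw: [b2@9:R b1@10:L b3@11:R b4@14:L]

Answer: ball2:lands@9:R ball3:lands@11:R ball4:lands@14:L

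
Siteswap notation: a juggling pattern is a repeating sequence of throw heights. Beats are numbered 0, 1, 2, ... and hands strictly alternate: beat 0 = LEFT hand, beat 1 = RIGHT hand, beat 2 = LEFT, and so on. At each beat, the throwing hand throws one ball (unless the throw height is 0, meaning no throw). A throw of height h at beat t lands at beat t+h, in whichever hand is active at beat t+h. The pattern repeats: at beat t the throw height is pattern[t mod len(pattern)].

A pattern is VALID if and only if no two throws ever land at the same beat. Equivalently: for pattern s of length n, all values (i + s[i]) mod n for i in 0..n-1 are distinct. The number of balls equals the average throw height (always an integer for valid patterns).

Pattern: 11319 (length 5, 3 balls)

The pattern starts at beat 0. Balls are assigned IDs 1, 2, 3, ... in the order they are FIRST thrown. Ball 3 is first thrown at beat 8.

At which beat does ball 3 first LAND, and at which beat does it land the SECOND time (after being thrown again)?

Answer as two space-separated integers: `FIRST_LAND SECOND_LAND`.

Beat 0 (L): throw ball1 h=1 -> lands@1:R; in-air after throw: [b1@1:R]
Beat 1 (R): throw ball1 h=1 -> lands@2:L; in-air after throw: [b1@2:L]
Beat 2 (L): throw ball1 h=3 -> lands@5:R; in-air after throw: [b1@5:R]
Beat 3 (R): throw ball2 h=1 -> lands@4:L; in-air after throw: [b2@4:L b1@5:R]
Beat 4 (L): throw ball2 h=9 -> lands@13:R; in-air after throw: [b1@5:R b2@13:R]
Beat 5 (R): throw ball1 h=1 -> lands@6:L; in-air after throw: [b1@6:L b2@13:R]
Beat 6 (L): throw ball1 h=1 -> lands@7:R; in-air after throw: [b1@7:R b2@13:R]
Beat 7 (R): throw ball1 h=3 -> lands@10:L; in-air after throw: [b1@10:L b2@13:R]
Beat 8 (L): throw ball3 h=1 -> lands@9:R; in-air after throw: [b3@9:R b1@10:L b2@13:R]
Beat 9 (R): throw ball3 h=9 -> lands@18:L; in-air after throw: [b1@10:L b2@13:R b3@18:L]
Beat 10 (L): throw ball1 h=1 -> lands@11:R; in-air after throw: [b1@11:R b2@13:R b3@18:L]
Beat 11 (R): throw ball1 h=1 -> lands@12:L; in-air after throw: [b1@12:L b2@13:R b3@18:L]
Beat 12 (L): throw ball1 h=3 -> lands@15:R; in-air after throw: [b2@13:R b1@15:R b3@18:L]
Beat 13 (R): throw ball2 h=1 -> lands@14:L; in-air after throw: [b2@14:L b1@15:R b3@18:L]
Beat 14 (L): throw ball2 h=9 -> lands@23:R; in-air after throw: [b1@15:R b3@18:L b2@23:R]
Beat 15 (R): throw ball1 h=1 -> lands@16:L; in-air after throw: [b1@16:L b3@18:L b2@23:R]
Beat 16 (L): throw ball1 h=1 -> lands@17:R; in-air after throw: [b1@17:R b3@18:L b2@23:R]
Beat 17 (R): throw ball1 h=3 -> lands@20:L; in-air after throw: [b3@18:L b1@20:L b2@23:R]
Beat 18 (L): throw ball3 h=1 -> lands@19:R; in-air after throw: [b3@19:R b1@20:L b2@23:R]
Ball 3: thrown@8 h=1 -> first land @9; rethrown@9 h=9 -> second land @18

Answer: 9 18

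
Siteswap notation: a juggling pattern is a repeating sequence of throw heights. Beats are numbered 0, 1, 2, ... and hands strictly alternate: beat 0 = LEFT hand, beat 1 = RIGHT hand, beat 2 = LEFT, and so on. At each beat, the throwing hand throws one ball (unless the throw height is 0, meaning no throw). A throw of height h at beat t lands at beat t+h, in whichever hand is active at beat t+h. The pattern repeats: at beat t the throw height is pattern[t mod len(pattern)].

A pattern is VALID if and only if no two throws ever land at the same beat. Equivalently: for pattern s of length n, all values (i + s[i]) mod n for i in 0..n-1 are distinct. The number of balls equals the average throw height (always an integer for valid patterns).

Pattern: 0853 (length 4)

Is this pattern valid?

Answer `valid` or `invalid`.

i=0: (i + s[i]) mod n = (0 + 0) mod 4 = 0
i=1: (i + s[i]) mod n = (1 + 8) mod 4 = 1
i=2: (i + s[i]) mod n = (2 + 5) mod 4 = 3
i=3: (i + s[i]) mod n = (3 + 3) mod 4 = 2
Residues: [0, 1, 3, 2], distinct: True

Answer: valid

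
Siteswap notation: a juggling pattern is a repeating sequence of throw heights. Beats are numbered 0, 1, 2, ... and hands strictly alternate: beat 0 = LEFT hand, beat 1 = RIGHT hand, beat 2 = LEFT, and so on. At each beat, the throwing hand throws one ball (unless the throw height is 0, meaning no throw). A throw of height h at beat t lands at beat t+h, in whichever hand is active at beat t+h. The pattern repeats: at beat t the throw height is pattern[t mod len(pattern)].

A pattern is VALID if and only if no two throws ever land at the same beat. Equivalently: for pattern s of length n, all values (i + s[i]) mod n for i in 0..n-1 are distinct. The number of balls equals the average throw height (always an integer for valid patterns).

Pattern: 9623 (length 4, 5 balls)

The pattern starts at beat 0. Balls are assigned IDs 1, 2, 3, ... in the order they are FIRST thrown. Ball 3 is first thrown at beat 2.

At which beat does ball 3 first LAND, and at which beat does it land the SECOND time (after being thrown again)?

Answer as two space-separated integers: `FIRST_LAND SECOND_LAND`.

Answer: 4 13

Derivation:
Beat 0 (L): throw ball1 h=9 -> lands@9:R; in-air after throw: [b1@9:R]
Beat 1 (R): throw ball2 h=6 -> lands@7:R; in-air after throw: [b2@7:R b1@9:R]
Beat 2 (L): throw ball3 h=2 -> lands@4:L; in-air after throw: [b3@4:L b2@7:R b1@9:R]
Beat 3 (R): throw ball4 h=3 -> lands@6:L; in-air after throw: [b3@4:L b4@6:L b2@7:R b1@9:R]
Beat 4 (L): throw ball3 h=9 -> lands@13:R; in-air after throw: [b4@6:L b2@7:R b1@9:R b3@13:R]
Beat 5 (R): throw ball5 h=6 -> lands@11:R; in-air after throw: [b4@6:L b2@7:R b1@9:R b5@11:R b3@13:R]
Beat 6 (L): throw ball4 h=2 -> lands@8:L; in-air after throw: [b2@7:R b4@8:L b1@9:R b5@11:R b3@13:R]
Beat 7 (R): throw ball2 h=3 -> lands@10:L; in-air after throw: [b4@8:L b1@9:R b2@10:L b5@11:R b3@13:R]
Beat 8 (L): throw ball4 h=9 -> lands@17:R; in-air after throw: [b1@9:R b2@10:L b5@11:R b3@13:R b4@17:R]
Beat 9 (R): throw ball1 h=6 -> lands@15:R; in-air after throw: [b2@10:L b5@11:R b3@13:R b1@15:R b4@17:R]
Beat 10 (L): throw ball2 h=2 -> lands@12:L; in-air after throw: [b5@11:R b2@12:L b3@13:R b1@15:R b4@17:R]
Beat 11 (R): throw ball5 h=3 -> lands@14:L; in-air after throw: [b2@12:L b3@13:R b5@14:L b1@15:R b4@17:R]
Ball 3: thrown@2 h=2 -> first land @4; rethrown@4 h=9 -> second land @13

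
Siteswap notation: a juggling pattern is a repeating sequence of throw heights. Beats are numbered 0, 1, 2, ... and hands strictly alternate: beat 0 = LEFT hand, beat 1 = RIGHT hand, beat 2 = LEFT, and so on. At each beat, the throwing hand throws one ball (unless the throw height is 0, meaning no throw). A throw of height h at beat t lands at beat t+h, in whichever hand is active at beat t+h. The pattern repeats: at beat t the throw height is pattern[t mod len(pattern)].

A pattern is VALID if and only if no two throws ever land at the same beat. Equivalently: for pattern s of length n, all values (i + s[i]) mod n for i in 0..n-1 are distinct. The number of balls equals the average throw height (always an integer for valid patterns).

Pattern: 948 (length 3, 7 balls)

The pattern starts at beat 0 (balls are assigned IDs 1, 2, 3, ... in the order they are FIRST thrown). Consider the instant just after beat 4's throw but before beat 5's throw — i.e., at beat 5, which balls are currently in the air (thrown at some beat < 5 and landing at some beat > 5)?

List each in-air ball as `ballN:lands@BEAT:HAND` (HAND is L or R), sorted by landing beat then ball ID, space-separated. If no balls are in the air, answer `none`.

Beat 0 (L): throw ball1 h=9 -> lands@9:R; in-air after throw: [b1@9:R]
Beat 1 (R): throw ball2 h=4 -> lands@5:R; in-air after throw: [b2@5:R b1@9:R]
Beat 2 (L): throw ball3 h=8 -> lands@10:L; in-air after throw: [b2@5:R b1@9:R b3@10:L]
Beat 3 (R): throw ball4 h=9 -> lands@12:L; in-air after throw: [b2@5:R b1@9:R b3@10:L b4@12:L]
Beat 4 (L): throw ball5 h=4 -> lands@8:L; in-air after throw: [b2@5:R b5@8:L b1@9:R b3@10:L b4@12:L]
Beat 5 (R): throw ball2 h=8 -> lands@13:R; in-air after throw: [b5@8:L b1@9:R b3@10:L b4@12:L b2@13:R]

Answer: ball5:lands@8:L ball1:lands@9:R ball3:lands@10:L ball4:lands@12:L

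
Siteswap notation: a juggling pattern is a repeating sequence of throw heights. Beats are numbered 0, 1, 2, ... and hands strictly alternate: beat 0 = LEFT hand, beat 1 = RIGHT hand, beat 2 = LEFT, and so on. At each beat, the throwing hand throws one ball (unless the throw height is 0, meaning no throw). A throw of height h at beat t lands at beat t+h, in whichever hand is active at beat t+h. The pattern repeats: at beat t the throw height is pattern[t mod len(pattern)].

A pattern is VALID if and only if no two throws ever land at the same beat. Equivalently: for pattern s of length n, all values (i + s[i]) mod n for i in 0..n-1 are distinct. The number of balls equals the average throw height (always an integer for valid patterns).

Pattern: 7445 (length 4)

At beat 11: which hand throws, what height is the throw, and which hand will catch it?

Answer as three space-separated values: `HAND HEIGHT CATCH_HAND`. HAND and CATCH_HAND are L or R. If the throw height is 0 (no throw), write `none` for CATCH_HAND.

Beat 11: 11 mod 2 = 1, so hand = R
Throw height = pattern[11 mod 4] = pattern[3] = 5
Lands at beat 11+5=16, 16 mod 2 = 0, so catch hand = L

Answer: R 5 L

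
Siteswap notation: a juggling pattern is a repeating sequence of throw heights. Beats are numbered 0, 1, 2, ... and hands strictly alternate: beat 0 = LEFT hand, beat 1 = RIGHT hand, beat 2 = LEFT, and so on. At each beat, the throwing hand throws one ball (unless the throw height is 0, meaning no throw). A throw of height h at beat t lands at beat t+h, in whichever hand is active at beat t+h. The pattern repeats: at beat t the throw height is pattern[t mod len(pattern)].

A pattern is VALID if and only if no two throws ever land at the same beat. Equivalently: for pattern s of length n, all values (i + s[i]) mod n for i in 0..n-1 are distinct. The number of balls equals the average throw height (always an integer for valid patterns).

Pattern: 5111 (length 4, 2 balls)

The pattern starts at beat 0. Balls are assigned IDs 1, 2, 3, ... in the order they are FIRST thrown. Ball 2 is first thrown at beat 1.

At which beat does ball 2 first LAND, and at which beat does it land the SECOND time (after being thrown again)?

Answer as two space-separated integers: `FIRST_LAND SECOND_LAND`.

Beat 0 (L): throw ball1 h=5 -> lands@5:R; in-air after throw: [b1@5:R]
Beat 1 (R): throw ball2 h=1 -> lands@2:L; in-air after throw: [b2@2:L b1@5:R]
Beat 2 (L): throw ball2 h=1 -> lands@3:R; in-air after throw: [b2@3:R b1@5:R]
Beat 3 (R): throw ball2 h=1 -> lands@4:L; in-air after throw: [b2@4:L b1@5:R]
Ball 2: thrown@1 h=1 -> first land @2; rethrown@2 h=1 -> second land @3

Answer: 2 3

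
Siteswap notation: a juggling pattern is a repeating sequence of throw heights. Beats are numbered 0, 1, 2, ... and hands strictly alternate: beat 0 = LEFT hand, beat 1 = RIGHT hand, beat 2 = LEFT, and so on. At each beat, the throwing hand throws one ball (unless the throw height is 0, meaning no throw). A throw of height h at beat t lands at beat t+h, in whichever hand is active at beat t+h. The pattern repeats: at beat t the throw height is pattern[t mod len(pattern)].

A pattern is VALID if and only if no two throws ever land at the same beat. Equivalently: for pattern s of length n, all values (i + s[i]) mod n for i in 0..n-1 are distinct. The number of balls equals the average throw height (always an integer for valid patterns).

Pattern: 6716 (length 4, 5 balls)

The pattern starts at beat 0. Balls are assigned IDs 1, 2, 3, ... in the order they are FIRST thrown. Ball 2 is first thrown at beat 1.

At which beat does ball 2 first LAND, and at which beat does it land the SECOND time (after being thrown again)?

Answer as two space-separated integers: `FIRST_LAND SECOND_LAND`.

Answer: 8 14

Derivation:
Beat 0 (L): throw ball1 h=6 -> lands@6:L; in-air after throw: [b1@6:L]
Beat 1 (R): throw ball2 h=7 -> lands@8:L; in-air after throw: [b1@6:L b2@8:L]
Beat 2 (L): throw ball3 h=1 -> lands@3:R; in-air after throw: [b3@3:R b1@6:L b2@8:L]
Beat 3 (R): throw ball3 h=6 -> lands@9:R; in-air after throw: [b1@6:L b2@8:L b3@9:R]
Beat 4 (L): throw ball4 h=6 -> lands@10:L; in-air after throw: [b1@6:L b2@8:L b3@9:R b4@10:L]
Beat 5 (R): throw ball5 h=7 -> lands@12:L; in-air after throw: [b1@6:L b2@8:L b3@9:R b4@10:L b5@12:L]
Beat 6 (L): throw ball1 h=1 -> lands@7:R; in-air after throw: [b1@7:R b2@8:L b3@9:R b4@10:L b5@12:L]
Beat 7 (R): throw ball1 h=6 -> lands@13:R; in-air after throw: [b2@8:L b3@9:R b4@10:L b5@12:L b1@13:R]
Beat 8 (L): throw ball2 h=6 -> lands@14:L; in-air after throw: [b3@9:R b4@10:L b5@12:L b1@13:R b2@14:L]
Beat 9 (R): throw ball3 h=7 -> lands@16:L; in-air after throw: [b4@10:L b5@12:L b1@13:R b2@14:L b3@16:L]
Beat 10 (L): throw ball4 h=1 -> lands@11:R; in-air after throw: [b4@11:R b5@12:L b1@13:R b2@14:L b3@16:L]
Beat 11 (R): throw ball4 h=6 -> lands@17:R; in-air after throw: [b5@12:L b1@13:R b2@14:L b3@16:L b4@17:R]
Beat 12 (L): throw ball5 h=6 -> lands@18:L; in-air after throw: [b1@13:R b2@14:L b3@16:L b4@17:R b5@18:L]
Beat 13 (R): throw ball1 h=7 -> lands@20:L; in-air after throw: [b2@14:L b3@16:L b4@17:R b5@18:L b1@20:L]
Beat 14 (L): throw ball2 h=1 -> lands@15:R; in-air after throw: [b2@15:R b3@16:L b4@17:R b5@18:L b1@20:L]
Ball 2: thrown@1 h=7 -> first land @8; rethrown@8 h=6 -> second land @14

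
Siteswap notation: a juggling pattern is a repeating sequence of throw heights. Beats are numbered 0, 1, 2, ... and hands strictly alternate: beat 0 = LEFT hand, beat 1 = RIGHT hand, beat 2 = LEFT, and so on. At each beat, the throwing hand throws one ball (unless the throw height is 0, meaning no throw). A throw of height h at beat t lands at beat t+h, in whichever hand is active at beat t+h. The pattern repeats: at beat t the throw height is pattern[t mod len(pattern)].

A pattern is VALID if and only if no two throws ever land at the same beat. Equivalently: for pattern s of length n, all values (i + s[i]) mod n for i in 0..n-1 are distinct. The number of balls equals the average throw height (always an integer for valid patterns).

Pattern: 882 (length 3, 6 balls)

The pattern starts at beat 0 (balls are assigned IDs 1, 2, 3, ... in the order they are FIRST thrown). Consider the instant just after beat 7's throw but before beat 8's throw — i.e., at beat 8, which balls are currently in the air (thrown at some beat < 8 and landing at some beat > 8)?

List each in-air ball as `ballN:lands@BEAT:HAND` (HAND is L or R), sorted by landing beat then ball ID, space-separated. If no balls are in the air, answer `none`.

Beat 0 (L): throw ball1 h=8 -> lands@8:L; in-air after throw: [b1@8:L]
Beat 1 (R): throw ball2 h=8 -> lands@9:R; in-air after throw: [b1@8:L b2@9:R]
Beat 2 (L): throw ball3 h=2 -> lands@4:L; in-air after throw: [b3@4:L b1@8:L b2@9:R]
Beat 3 (R): throw ball4 h=8 -> lands@11:R; in-air after throw: [b3@4:L b1@8:L b2@9:R b4@11:R]
Beat 4 (L): throw ball3 h=8 -> lands@12:L; in-air after throw: [b1@8:L b2@9:R b4@11:R b3@12:L]
Beat 5 (R): throw ball5 h=2 -> lands@7:R; in-air after throw: [b5@7:R b1@8:L b2@9:R b4@11:R b3@12:L]
Beat 6 (L): throw ball6 h=8 -> lands@14:L; in-air after throw: [b5@7:R b1@8:L b2@9:R b4@11:R b3@12:L b6@14:L]
Beat 7 (R): throw ball5 h=8 -> lands@15:R; in-air after throw: [b1@8:L b2@9:R b4@11:R b3@12:L b6@14:L b5@15:R]
Beat 8 (L): throw ball1 h=2 -> lands@10:L; in-air after throw: [b2@9:R b1@10:L b4@11:R b3@12:L b6@14:L b5@15:R]

Answer: ball2:lands@9:R ball4:lands@11:R ball3:lands@12:L ball6:lands@14:L ball5:lands@15:R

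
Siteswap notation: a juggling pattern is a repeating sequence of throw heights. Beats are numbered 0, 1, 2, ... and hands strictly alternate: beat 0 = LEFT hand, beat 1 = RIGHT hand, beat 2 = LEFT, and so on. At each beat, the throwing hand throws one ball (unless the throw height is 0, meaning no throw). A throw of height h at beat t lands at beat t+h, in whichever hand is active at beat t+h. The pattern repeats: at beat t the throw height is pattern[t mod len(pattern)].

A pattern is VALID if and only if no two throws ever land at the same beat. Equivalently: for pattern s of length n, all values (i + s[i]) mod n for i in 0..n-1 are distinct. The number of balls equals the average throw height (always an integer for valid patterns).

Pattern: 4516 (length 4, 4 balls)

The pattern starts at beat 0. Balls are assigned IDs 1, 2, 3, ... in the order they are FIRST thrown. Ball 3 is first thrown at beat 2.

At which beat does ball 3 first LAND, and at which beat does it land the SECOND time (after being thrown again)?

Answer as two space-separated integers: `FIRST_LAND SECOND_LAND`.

Beat 0 (L): throw ball1 h=4 -> lands@4:L; in-air after throw: [b1@4:L]
Beat 1 (R): throw ball2 h=5 -> lands@6:L; in-air after throw: [b1@4:L b2@6:L]
Beat 2 (L): throw ball3 h=1 -> lands@3:R; in-air after throw: [b3@3:R b1@4:L b2@6:L]
Beat 3 (R): throw ball3 h=6 -> lands@9:R; in-air after throw: [b1@4:L b2@6:L b3@9:R]
Beat 4 (L): throw ball1 h=4 -> lands@8:L; in-air after throw: [b2@6:L b1@8:L b3@9:R]
Beat 5 (R): throw ball4 h=5 -> lands@10:L; in-air after throw: [b2@6:L b1@8:L b3@9:R b4@10:L]
Beat 6 (L): throw ball2 h=1 -> lands@7:R; in-air after throw: [b2@7:R b1@8:L b3@9:R b4@10:L]
Beat 7 (R): throw ball2 h=6 -> lands@13:R; in-air after throw: [b1@8:L b3@9:R b4@10:L b2@13:R]
Beat 8 (L): throw ball1 h=4 -> lands@12:L; in-air after throw: [b3@9:R b4@10:L b1@12:L b2@13:R]
Beat 9 (R): throw ball3 h=5 -> lands@14:L; in-air after throw: [b4@10:L b1@12:L b2@13:R b3@14:L]
Ball 3: thrown@2 h=1 -> first land @3; rethrown@3 h=6 -> second land @9

Answer: 3 9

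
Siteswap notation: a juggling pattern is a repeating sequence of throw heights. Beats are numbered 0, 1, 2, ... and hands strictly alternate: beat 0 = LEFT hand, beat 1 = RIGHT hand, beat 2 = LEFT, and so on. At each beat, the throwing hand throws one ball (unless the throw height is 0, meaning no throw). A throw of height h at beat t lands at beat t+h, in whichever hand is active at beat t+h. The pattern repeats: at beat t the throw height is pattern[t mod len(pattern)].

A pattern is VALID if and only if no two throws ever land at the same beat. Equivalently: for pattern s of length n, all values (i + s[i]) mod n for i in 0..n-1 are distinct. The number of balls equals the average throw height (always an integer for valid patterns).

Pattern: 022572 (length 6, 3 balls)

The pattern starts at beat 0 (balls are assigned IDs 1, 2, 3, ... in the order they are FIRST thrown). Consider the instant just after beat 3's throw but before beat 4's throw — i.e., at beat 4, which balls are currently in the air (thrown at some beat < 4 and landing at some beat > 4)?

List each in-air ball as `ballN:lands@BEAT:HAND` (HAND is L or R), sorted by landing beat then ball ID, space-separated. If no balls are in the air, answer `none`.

Answer: ball1:lands@8:L

Derivation:
Beat 1 (R): throw ball1 h=2 -> lands@3:R; in-air after throw: [b1@3:R]
Beat 2 (L): throw ball2 h=2 -> lands@4:L; in-air after throw: [b1@3:R b2@4:L]
Beat 3 (R): throw ball1 h=5 -> lands@8:L; in-air after throw: [b2@4:L b1@8:L]
Beat 4 (L): throw ball2 h=7 -> lands@11:R; in-air after throw: [b1@8:L b2@11:R]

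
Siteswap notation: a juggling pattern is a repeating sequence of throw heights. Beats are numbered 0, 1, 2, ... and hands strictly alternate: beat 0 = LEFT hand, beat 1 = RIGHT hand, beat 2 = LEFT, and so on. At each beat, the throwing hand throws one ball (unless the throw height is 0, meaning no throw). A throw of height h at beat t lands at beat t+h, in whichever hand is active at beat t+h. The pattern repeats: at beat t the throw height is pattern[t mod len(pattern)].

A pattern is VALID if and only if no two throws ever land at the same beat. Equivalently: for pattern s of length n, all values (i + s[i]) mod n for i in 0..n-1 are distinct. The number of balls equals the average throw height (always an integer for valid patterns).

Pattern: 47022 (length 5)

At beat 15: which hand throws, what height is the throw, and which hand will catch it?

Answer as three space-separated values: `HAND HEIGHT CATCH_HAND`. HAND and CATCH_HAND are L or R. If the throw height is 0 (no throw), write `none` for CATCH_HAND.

Beat 15: 15 mod 2 = 1, so hand = R
Throw height = pattern[15 mod 5] = pattern[0] = 4
Lands at beat 15+4=19, 19 mod 2 = 1, so catch hand = R

Answer: R 4 R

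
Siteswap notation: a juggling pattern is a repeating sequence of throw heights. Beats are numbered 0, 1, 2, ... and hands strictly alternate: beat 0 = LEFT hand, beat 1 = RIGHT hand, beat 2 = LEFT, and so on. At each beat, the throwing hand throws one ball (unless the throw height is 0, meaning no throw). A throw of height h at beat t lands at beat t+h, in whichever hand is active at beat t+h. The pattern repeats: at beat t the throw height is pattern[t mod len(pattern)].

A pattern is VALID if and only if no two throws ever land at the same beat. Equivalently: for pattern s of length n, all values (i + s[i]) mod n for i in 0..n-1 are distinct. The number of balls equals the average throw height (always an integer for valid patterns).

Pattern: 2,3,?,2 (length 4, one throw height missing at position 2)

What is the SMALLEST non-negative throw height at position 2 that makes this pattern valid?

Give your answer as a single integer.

Answer: 1

Derivation:
i=0: (0 + 2) mod 4 = 2
i=1: (1 + 3) mod 4 = 0
i=2: s[i]=? (unknown)
i=3: (3 + 2) mod 4 = 1
Known residues: [0, 1, 2]; need a permutation of 0..3, so missing residue r = 3
Need (2 + s) mod 4 = 3; smallest s = (3 - 2) mod 4 = 1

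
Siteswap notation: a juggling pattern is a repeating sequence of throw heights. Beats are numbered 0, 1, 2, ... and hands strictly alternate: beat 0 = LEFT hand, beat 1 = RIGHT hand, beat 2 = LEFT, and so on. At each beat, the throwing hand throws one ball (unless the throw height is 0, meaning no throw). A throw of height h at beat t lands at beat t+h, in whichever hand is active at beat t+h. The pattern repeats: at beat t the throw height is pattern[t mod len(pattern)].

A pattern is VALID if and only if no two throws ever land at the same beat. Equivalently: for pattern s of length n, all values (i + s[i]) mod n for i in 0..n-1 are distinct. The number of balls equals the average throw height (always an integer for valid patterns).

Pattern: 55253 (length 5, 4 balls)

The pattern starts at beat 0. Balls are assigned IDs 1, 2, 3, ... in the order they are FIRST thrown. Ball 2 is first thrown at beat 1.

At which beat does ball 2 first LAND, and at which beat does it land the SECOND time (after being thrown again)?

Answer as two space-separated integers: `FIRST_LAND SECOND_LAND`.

Answer: 6 11

Derivation:
Beat 0 (L): throw ball1 h=5 -> lands@5:R; in-air after throw: [b1@5:R]
Beat 1 (R): throw ball2 h=5 -> lands@6:L; in-air after throw: [b1@5:R b2@6:L]
Beat 2 (L): throw ball3 h=2 -> lands@4:L; in-air after throw: [b3@4:L b1@5:R b2@6:L]
Beat 3 (R): throw ball4 h=5 -> lands@8:L; in-air after throw: [b3@4:L b1@5:R b2@6:L b4@8:L]
Beat 4 (L): throw ball3 h=3 -> lands@7:R; in-air after throw: [b1@5:R b2@6:L b3@7:R b4@8:L]
Beat 5 (R): throw ball1 h=5 -> lands@10:L; in-air after throw: [b2@6:L b3@7:R b4@8:L b1@10:L]
Beat 6 (L): throw ball2 h=5 -> lands@11:R; in-air after throw: [b3@7:R b4@8:L b1@10:L b2@11:R]
Beat 7 (R): throw ball3 h=2 -> lands@9:R; in-air after throw: [b4@8:L b3@9:R b1@10:L b2@11:R]
Beat 8 (L): throw ball4 h=5 -> lands@13:R; in-air after throw: [b3@9:R b1@10:L b2@11:R b4@13:R]
Beat 9 (R): throw ball3 h=3 -> lands@12:L; in-air after throw: [b1@10:L b2@11:R b3@12:L b4@13:R]
Beat 10 (L): throw ball1 h=5 -> lands@15:R; in-air after throw: [b2@11:R b3@12:L b4@13:R b1@15:R]
Beat 11 (R): throw ball2 h=5 -> lands@16:L; in-air after throw: [b3@12:L b4@13:R b1@15:R b2@16:L]
Ball 2: thrown@1 h=5 -> first land @6; rethrown@6 h=5 -> second land @11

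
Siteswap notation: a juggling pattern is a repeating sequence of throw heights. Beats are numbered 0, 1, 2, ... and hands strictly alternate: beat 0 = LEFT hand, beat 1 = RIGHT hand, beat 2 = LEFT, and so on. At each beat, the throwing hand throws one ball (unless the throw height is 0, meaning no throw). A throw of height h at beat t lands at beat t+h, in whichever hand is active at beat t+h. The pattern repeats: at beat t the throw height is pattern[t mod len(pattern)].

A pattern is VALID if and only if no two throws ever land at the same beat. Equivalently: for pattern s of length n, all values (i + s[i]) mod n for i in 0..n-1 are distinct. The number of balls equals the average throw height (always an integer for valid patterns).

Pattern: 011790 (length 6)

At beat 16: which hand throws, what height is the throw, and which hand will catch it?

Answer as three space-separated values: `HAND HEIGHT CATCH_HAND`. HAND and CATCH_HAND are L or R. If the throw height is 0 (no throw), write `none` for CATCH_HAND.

Answer: L 9 R

Derivation:
Beat 16: 16 mod 2 = 0, so hand = L
Throw height = pattern[16 mod 6] = pattern[4] = 9
Lands at beat 16+9=25, 25 mod 2 = 1, so catch hand = R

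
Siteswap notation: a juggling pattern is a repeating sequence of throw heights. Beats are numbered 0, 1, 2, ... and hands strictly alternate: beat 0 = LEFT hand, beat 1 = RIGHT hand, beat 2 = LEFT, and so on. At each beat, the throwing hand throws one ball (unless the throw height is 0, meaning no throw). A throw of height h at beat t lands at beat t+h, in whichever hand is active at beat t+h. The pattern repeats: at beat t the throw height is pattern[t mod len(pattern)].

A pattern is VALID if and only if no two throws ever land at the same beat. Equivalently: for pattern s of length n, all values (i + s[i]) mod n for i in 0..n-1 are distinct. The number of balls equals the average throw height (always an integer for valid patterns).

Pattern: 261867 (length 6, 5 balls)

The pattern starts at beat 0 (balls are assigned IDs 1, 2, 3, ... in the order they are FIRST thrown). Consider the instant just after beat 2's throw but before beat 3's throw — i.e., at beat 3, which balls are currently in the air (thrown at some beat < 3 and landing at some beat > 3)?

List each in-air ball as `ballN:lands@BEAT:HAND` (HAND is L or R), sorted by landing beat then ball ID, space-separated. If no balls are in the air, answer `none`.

Beat 0 (L): throw ball1 h=2 -> lands@2:L; in-air after throw: [b1@2:L]
Beat 1 (R): throw ball2 h=6 -> lands@7:R; in-air after throw: [b1@2:L b2@7:R]
Beat 2 (L): throw ball1 h=1 -> lands@3:R; in-air after throw: [b1@3:R b2@7:R]
Beat 3 (R): throw ball1 h=8 -> lands@11:R; in-air after throw: [b2@7:R b1@11:R]

Answer: ball2:lands@7:R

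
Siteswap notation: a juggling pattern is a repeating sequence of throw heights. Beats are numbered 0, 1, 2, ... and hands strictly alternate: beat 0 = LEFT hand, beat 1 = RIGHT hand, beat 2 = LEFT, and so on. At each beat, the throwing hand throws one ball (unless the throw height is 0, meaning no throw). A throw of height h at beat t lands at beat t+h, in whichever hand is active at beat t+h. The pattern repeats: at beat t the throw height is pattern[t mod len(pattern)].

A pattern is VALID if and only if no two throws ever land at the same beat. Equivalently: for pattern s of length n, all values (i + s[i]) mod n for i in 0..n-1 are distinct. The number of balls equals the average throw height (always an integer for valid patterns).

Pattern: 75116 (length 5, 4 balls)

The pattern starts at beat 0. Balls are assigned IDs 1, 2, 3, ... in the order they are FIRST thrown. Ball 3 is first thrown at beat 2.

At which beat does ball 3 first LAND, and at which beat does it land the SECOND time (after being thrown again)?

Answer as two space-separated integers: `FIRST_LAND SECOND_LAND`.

Beat 0 (L): throw ball1 h=7 -> lands@7:R; in-air after throw: [b1@7:R]
Beat 1 (R): throw ball2 h=5 -> lands@6:L; in-air after throw: [b2@6:L b1@7:R]
Beat 2 (L): throw ball3 h=1 -> lands@3:R; in-air after throw: [b3@3:R b2@6:L b1@7:R]
Beat 3 (R): throw ball3 h=1 -> lands@4:L; in-air after throw: [b3@4:L b2@6:L b1@7:R]
Beat 4 (L): throw ball3 h=6 -> lands@10:L; in-air after throw: [b2@6:L b1@7:R b3@10:L]
Ball 3: thrown@2 h=1 -> first land @3; rethrown@3 h=1 -> second land @4

Answer: 3 4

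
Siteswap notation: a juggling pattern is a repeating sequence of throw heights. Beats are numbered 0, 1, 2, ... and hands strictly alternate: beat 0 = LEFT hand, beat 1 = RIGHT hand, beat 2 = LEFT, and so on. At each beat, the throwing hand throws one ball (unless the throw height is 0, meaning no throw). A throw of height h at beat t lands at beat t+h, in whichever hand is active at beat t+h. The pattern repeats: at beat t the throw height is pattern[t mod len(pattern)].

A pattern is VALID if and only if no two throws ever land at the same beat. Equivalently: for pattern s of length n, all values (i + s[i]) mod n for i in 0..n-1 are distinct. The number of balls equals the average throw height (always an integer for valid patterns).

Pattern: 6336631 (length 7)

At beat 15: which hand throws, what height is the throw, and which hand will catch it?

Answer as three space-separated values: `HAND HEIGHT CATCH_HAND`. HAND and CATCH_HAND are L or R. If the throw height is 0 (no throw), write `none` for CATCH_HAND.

Answer: R 3 L

Derivation:
Beat 15: 15 mod 2 = 1, so hand = R
Throw height = pattern[15 mod 7] = pattern[1] = 3
Lands at beat 15+3=18, 18 mod 2 = 0, so catch hand = L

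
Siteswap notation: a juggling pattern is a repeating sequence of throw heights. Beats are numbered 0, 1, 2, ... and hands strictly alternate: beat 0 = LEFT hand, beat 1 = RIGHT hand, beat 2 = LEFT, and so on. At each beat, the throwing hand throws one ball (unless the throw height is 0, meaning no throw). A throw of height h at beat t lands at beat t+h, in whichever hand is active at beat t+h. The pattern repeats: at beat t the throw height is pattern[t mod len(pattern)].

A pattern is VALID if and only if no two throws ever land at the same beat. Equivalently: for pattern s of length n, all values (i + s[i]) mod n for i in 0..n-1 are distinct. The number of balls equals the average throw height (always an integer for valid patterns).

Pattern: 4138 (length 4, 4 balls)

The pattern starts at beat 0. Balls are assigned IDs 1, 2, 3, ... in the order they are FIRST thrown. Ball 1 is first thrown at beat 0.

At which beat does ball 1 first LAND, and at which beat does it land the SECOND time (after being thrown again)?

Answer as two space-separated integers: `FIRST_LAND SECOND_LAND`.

Answer: 4 8

Derivation:
Beat 0 (L): throw ball1 h=4 -> lands@4:L; in-air after throw: [b1@4:L]
Beat 1 (R): throw ball2 h=1 -> lands@2:L; in-air after throw: [b2@2:L b1@4:L]
Beat 2 (L): throw ball2 h=3 -> lands@5:R; in-air after throw: [b1@4:L b2@5:R]
Beat 3 (R): throw ball3 h=8 -> lands@11:R; in-air after throw: [b1@4:L b2@5:R b3@11:R]
Beat 4 (L): throw ball1 h=4 -> lands@8:L; in-air after throw: [b2@5:R b1@8:L b3@11:R]
Beat 5 (R): throw ball2 h=1 -> lands@6:L; in-air after throw: [b2@6:L b1@8:L b3@11:R]
Beat 6 (L): throw ball2 h=3 -> lands@9:R; in-air after throw: [b1@8:L b2@9:R b3@11:R]
Beat 7 (R): throw ball4 h=8 -> lands@15:R; in-air after throw: [b1@8:L b2@9:R b3@11:R b4@15:R]
Beat 8 (L): throw ball1 h=4 -> lands@12:L; in-air after throw: [b2@9:R b3@11:R b1@12:L b4@15:R]
Ball 1: thrown@0 h=4 -> first land @4; rethrown@4 h=4 -> second land @8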